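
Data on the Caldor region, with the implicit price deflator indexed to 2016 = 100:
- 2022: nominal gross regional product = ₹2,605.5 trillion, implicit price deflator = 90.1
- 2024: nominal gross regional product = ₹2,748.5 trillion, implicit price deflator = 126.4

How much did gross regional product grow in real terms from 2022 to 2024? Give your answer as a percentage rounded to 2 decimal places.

-24.81%

Deflate each year: 2022 → 2605.5/0.901 = 2891.79; 2024 → 2748.5/1.264 = 2174.45.
So real gross regional product changed by 2174.45/2891.79 − 1 = -0.2481, i.e. -24.81%.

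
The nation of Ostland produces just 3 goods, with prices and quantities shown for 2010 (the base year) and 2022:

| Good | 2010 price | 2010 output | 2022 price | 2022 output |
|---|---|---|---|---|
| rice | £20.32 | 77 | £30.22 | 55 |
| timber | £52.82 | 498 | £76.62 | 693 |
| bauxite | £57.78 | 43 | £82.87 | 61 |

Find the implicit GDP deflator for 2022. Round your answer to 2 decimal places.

Nominal GDP 2022 = 30.22·55 + 76.62·693 + 82.87·61 = 59814.83.
Real GDP 2022 (at 2010 prices) = 20.32·55 + 52.82·693 + 57.78·61 = 41246.44.
Deflator = Nominal/Real × 100 = 59814.83/41246.44 × 100 = 145.018.

145.02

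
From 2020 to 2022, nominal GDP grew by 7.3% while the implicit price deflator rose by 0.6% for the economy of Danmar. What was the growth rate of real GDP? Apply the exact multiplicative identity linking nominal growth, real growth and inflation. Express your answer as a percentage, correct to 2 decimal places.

(1 + g_nom) = (1 + g_real)(1 + π), so g_real = 1.0730 / 1.0060 − 1 = 0.06660.

6.66%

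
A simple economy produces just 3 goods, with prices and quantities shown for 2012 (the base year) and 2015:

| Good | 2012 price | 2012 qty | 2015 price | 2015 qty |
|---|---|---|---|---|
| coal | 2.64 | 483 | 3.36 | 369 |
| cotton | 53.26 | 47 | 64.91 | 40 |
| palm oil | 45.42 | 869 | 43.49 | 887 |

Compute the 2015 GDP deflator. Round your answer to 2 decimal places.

97.74

Nominal GDP 2015 = 3.36·369 + 64.91·40 + 43.49·887 = 42411.87.
Real GDP 2015 (at 2012 prices) = 2.64·369 + 53.26·40 + 45.42·887 = 43392.10.
Deflator = Nominal/Real × 100 = 42411.87/43392.10 × 100 = 97.741.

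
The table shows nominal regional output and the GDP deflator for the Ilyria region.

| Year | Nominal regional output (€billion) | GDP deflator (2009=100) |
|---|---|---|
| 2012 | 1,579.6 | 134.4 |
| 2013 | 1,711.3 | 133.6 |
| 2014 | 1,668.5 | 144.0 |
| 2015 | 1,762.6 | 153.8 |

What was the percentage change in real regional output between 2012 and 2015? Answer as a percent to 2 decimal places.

Real regional output 2012 = 1579.6/1.344 = 1175.30.
Real regional output 2015 = 1762.6/1.538 = 1146.03.
Change = 1146.03/1175.30 − 1 = -0.0249.

-2.49%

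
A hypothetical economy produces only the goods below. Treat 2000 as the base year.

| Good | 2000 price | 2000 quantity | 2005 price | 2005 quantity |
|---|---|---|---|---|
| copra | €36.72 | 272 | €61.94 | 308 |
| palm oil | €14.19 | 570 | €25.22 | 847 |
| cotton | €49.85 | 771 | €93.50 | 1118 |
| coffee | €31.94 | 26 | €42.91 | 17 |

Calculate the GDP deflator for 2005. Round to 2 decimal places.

Nominal GDP 2005 = 61.94·308 + 25.22·847 + 93.50·1118 + 42.91·17 = 145701.33.
Real GDP 2005 (at 2000 prices) = 36.72·308 + 14.19·847 + 49.85·1118 + 31.94·17 = 79603.97.
Deflator = Nominal/Real × 100 = 145701.33/79603.97 × 100 = 183.033.

183.03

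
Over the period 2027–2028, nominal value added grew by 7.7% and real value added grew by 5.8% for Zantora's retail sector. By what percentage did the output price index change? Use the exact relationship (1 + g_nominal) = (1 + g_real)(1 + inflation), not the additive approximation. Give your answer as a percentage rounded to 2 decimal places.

(1 + g_nom) = (1 + g_real)(1 + π), so π = 1.0770 / 1.0580 − 1 = 0.01796.

1.80%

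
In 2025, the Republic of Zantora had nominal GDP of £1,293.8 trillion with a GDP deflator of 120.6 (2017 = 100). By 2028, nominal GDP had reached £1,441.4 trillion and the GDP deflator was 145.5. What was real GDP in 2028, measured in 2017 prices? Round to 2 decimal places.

Real GDP = Nominal / (GDP deflator/100) = 1441.4 / 1.455 = 990.65.

£990.65 trillion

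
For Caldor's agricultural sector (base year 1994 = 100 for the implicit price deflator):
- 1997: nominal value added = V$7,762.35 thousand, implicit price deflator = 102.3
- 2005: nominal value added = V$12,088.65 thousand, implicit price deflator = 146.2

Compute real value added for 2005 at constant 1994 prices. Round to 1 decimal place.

Real value added = Nominal / (implicit price deflator/100) = 12088.65 / 1.462 = 8268.57.

V$8,268.6 thousand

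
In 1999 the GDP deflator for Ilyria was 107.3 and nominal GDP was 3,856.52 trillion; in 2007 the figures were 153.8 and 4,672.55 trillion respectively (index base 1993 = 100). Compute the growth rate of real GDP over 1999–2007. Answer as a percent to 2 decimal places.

-15.47%

Real GDP 1999 = 3856.52 / 1.073 = 3594.15.
Real GDP 2007 = 4672.55 / 1.538 = 3038.07.
Real growth = 3038.07 / 3594.15 − 1 = -0.1547.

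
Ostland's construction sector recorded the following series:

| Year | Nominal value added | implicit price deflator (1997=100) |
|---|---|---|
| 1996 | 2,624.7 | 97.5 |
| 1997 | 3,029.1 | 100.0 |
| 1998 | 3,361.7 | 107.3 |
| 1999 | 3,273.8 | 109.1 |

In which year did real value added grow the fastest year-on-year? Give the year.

1997

1997: real = 3029.1/1.000 = 3029.10; growth vs 1996 (2692.00) = 12.52%.
1998: real = 3361.7/1.073 = 3132.99; growth vs 1997 (3029.10) = 3.43%.
1999: real = 3273.8/1.091 = 3000.73; growth vs 1998 (3132.99) = -4.22%.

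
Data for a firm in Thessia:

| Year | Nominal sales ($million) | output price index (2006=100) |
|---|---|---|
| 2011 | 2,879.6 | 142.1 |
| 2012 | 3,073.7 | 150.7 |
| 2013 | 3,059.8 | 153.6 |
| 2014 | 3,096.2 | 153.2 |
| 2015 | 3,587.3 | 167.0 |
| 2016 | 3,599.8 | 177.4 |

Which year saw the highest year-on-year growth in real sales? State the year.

2015

2012: real = 3073.7/1.507 = 2039.62; growth vs 2011 (2026.46) = 0.65%.
2013: real = 3059.8/1.536 = 1992.06; growth vs 2012 (2039.62) = -2.33%.
2014: real = 3096.2/1.532 = 2021.02; growth vs 2013 (1992.06) = 1.45%.
2015: real = 3587.3/1.670 = 2148.08; growth vs 2014 (2021.02) = 6.29%.
2016: real = 3599.8/1.774 = 2029.20; growth vs 2015 (2148.08) = -5.53%.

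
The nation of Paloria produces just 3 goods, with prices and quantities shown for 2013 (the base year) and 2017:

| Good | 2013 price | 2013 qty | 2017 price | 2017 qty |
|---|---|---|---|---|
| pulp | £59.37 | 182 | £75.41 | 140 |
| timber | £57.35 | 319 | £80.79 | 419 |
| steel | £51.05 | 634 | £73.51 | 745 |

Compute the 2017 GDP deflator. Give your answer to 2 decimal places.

Nominal GDP 2017 = 75.41·140 + 80.79·419 + 73.51·745 = 99173.36.
Real GDP 2017 (at 2013 prices) = 59.37·140 + 57.35·419 + 51.05·745 = 70373.70.
Deflator = Nominal/Real × 100 = 99173.36/70373.70 × 100 = 140.924.

140.92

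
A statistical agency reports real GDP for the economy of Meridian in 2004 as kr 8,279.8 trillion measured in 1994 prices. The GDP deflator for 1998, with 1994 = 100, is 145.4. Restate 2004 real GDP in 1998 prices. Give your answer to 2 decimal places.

Real GDP in 1998 prices = Real GDP in 1994 prices × (P_1998/P_1994) = 8279.8 × 1.454 = 12038.83.

kr 12,038.83 trillion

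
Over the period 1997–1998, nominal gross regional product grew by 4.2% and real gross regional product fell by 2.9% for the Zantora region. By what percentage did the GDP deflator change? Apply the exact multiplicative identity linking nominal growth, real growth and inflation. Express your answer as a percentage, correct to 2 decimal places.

7.31%

(1 + g_nom) = (1 + g_real)(1 + π), so π = 1.0420 / 0.9710 − 1 = 0.07312.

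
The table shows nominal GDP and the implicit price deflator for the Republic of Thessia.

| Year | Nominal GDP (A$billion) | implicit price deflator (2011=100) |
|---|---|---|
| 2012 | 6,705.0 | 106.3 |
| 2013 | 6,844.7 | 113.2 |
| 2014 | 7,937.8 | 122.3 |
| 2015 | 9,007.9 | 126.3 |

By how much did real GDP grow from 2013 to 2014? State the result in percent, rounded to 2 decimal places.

7.34%

Real GDP 2013 = 6844.7/1.132 = 6046.55.
Real GDP 2014 = 7937.8/1.223 = 6490.43.
Change = 6490.43/6046.55 − 1 = 0.0734.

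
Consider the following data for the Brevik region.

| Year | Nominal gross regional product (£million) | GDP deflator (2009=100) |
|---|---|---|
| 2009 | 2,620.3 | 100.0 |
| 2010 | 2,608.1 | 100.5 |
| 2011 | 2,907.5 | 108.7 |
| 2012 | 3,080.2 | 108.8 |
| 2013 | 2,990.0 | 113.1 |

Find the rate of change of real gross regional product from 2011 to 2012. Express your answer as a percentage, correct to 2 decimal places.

Real gross regional product 2011 = 2907.5/1.087 = 2674.79.
Real gross regional product 2012 = 3080.2/1.088 = 2831.07.
Change = 2831.07/2674.79 − 1 = 0.0584.

5.84%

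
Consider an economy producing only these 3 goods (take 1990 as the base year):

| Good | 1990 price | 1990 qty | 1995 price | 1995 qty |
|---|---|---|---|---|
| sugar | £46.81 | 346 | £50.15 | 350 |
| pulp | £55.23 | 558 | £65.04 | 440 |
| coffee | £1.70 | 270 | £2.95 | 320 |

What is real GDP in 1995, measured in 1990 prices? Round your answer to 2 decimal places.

Real GDP 1995 = Σ (p_1990 × q_1995) = 46.81·350 + 55.23·440 + 1.70·320 = 41228.70.

£41228.70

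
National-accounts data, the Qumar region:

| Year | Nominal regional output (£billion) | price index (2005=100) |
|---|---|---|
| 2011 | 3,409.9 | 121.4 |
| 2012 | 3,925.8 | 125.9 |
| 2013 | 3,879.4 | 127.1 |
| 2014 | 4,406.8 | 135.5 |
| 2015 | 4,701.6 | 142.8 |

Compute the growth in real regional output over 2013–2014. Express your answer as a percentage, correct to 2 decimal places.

Real regional output 2013 = 3879.4/1.271 = 3052.24.
Real regional output 2014 = 4406.8/1.355 = 3252.25.
Change = 3252.25/3052.24 − 1 = 0.0655.

6.55%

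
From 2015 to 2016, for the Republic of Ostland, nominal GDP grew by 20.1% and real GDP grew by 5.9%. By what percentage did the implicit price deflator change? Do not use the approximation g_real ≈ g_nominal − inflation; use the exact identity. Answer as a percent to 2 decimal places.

(1 + g_nom) = (1 + g_real)(1 + π), so π = 1.2010 / 1.0590 − 1 = 0.13409.

13.41%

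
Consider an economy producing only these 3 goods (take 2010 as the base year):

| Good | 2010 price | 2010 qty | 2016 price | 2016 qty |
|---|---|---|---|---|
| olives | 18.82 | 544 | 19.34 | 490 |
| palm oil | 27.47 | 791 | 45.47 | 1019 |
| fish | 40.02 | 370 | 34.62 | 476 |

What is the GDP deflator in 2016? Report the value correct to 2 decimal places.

128.48

Nominal GDP 2016 = 19.34·490 + 45.47·1019 + 34.62·476 = 72289.65.
Real GDP 2016 (at 2010 prices) = 18.82·490 + 27.47·1019 + 40.02·476 = 56263.25.
Deflator = Nominal/Real × 100 = 72289.65/56263.25 × 100 = 128.485.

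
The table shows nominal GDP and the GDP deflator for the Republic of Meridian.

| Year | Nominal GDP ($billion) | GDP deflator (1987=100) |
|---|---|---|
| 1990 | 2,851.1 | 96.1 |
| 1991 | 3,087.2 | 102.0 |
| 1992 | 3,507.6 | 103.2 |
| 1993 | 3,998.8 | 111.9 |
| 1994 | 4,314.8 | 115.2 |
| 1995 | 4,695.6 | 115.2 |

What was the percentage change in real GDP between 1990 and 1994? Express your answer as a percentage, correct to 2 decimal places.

Real GDP 1990 = 2851.1/0.961 = 2966.81.
Real GDP 1994 = 4314.8/1.152 = 3745.49.
Change = 3745.49/2966.81 − 1 = 0.2625.

26.25%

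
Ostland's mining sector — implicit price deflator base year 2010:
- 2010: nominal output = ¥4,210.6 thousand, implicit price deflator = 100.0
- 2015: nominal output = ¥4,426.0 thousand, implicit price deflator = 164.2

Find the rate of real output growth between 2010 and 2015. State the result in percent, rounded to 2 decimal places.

Real output 2010 = 4210.6 / 1.000 = 4210.60.
Real output 2015 = 4426.0 / 1.642 = 2695.49.
Real growth = 2695.49 / 4210.60 − 1 = -0.3598.

-35.98%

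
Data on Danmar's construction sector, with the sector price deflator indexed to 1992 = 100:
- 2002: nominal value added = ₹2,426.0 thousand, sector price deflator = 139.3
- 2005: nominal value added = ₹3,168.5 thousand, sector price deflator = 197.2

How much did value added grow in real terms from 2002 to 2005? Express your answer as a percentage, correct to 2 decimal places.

-7.74%

Real value added 2002 = 2426.0 / 1.393 = 1741.56.
Real value added 2005 = 3168.5 / 1.972 = 1606.74.
Real growth = 1606.74 / 1741.56 − 1 = -0.0774.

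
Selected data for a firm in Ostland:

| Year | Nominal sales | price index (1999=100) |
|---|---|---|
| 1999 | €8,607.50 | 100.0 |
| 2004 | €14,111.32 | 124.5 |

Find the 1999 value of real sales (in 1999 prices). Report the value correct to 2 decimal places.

Real sales = Nominal / (price index/100) = 8607.50 / 1.000 = 8607.50.

€8,607.50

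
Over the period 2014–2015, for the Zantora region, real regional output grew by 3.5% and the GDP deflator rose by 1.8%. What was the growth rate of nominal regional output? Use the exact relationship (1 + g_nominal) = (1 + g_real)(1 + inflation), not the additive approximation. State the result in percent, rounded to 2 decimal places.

5.36%

(1 + g_nom) = (1 + g_real)(1 + π) = 1.0350 × 1.0180 = 1.05363.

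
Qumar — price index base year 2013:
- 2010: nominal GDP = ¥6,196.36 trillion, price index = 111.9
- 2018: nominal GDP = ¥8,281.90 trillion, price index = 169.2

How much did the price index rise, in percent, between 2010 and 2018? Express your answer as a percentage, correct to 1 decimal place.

51.2%

Price-level change = 169.2 / 111.9 − 1 = 0.5121.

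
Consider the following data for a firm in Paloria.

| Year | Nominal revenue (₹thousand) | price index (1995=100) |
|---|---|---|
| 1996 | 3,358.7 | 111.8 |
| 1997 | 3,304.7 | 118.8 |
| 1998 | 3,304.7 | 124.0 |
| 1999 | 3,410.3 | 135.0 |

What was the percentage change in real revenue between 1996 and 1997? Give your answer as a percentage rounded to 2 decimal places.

-7.41%

Real revenue 1996 = 3358.7/1.118 = 3004.20.
Real revenue 1997 = 3304.7/1.188 = 2781.73.
Change = 2781.73/3004.20 − 1 = -0.0741.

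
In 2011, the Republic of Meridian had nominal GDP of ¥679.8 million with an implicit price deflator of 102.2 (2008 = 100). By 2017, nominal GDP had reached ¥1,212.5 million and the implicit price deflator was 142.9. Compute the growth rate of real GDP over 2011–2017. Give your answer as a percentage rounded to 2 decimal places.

27.56%

Deflate each year: 2011 → 679.8/1.022 = 665.17; 2017 → 1212.5/1.429 = 848.50.
So real GDP changed by 848.50/665.17 − 1 = 0.2756, i.e. 27.56%.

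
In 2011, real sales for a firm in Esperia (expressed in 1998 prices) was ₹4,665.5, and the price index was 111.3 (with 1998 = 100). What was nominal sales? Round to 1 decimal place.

₹5,192.7

Nominal sales = Real × (price index/100) = 4665.5 × 1.113 = 5192.70.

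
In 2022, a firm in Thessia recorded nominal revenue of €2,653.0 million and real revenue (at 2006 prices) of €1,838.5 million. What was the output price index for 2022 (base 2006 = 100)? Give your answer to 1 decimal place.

144.3

output price index = (Nominal / Real) × 100 = 2653.0 / 1838.5 × 100 = 144.30.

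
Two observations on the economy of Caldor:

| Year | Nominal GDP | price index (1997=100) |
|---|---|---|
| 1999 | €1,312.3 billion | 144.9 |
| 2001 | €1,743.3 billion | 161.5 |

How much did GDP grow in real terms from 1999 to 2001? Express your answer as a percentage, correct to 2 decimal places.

19.19%

Real GDP 1999 = 1312.3 / 1.449 = 905.66.
Real GDP 2001 = 1743.3 / 1.615 = 1079.44.
Real growth = 1079.44 / 905.66 − 1 = 0.1919.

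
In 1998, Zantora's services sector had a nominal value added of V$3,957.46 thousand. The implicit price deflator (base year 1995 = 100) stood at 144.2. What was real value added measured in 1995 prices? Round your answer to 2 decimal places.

V$2,744.42 thousand

Real value added = Nominal / (implicit price deflator/100) = 3957.46 / 1.442 = 2744.42.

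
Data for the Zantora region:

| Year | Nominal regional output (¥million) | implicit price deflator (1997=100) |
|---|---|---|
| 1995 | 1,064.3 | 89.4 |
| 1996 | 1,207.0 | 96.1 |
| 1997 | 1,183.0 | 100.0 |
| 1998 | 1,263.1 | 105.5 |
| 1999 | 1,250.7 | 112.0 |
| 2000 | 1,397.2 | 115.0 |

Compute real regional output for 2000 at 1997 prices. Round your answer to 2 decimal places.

Real regional output 2000 = 1397.2 / 1.150 = 1214.96.

¥1,214.96 million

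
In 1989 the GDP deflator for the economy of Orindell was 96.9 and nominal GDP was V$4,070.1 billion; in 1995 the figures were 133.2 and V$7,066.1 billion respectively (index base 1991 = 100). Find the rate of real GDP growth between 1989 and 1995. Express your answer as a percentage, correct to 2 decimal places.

26.30%

Deflate each year: 1989 → 4070.1/0.969 = 4200.31; 1995 → 7066.1/1.332 = 5304.88.
So real GDP changed by 5304.88/4200.31 − 1 = 0.2630, i.e. 26.30%.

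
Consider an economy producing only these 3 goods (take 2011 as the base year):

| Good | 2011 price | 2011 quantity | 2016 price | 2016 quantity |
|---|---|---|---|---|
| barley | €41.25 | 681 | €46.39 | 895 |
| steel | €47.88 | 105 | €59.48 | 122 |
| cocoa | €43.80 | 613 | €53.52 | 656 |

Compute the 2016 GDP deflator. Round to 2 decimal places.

Nominal GDP 2016 = 46.39·895 + 59.48·122 + 53.52·656 = 83884.73.
Real GDP 2016 (at 2011 prices) = 41.25·895 + 47.88·122 + 43.80·656 = 71492.91.
Deflator = Nominal/Real × 100 = 83884.73/71492.91 × 100 = 117.333.

117.33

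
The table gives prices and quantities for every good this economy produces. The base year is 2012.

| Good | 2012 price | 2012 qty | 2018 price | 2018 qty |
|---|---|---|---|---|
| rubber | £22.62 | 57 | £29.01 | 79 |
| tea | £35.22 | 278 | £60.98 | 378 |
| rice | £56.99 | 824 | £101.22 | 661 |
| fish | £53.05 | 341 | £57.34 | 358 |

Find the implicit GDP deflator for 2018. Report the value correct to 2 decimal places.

Nominal GDP 2018 = 29.01·79 + 60.98·378 + 101.22·661 + 57.34·358 = 112776.37.
Real GDP 2018 (at 2012 prices) = 22.62·79 + 35.22·378 + 56.99·661 + 53.05·358 = 71762.43.
Deflator = Nominal/Real × 100 = 112776.37/71762.43 × 100 = 157.152.

157.15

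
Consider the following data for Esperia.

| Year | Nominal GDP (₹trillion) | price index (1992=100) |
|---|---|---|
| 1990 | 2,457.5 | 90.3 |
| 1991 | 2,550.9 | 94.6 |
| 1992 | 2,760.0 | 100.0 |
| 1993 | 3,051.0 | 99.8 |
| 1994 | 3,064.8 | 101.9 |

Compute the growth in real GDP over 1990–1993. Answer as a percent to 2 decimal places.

Real GDP 1990 = 2457.5/0.903 = 2721.48.
Real GDP 1993 = 3051.0/0.998 = 3057.11.
Change = 3057.11/2721.48 − 1 = 0.1233.

12.33%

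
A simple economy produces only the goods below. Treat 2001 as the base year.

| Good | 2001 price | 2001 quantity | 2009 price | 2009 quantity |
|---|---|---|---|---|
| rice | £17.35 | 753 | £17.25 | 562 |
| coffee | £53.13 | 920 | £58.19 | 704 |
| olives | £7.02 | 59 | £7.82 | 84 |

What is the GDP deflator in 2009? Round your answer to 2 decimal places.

Nominal GDP 2009 = 17.25·562 + 58.19·704 + 7.82·84 = 51317.14.
Real GDP 2009 (at 2001 prices) = 17.35·562 + 53.13·704 + 7.02·84 = 47743.90.
Deflator = Nominal/Real × 100 = 51317.14/47743.90 × 100 = 107.484.

107.48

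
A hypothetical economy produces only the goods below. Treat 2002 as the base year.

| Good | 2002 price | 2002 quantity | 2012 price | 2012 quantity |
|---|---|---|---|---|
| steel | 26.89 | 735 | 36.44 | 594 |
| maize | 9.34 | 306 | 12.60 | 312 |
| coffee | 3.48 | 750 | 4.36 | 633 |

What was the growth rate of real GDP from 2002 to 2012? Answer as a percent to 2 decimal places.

Real GDP 2002 = Nominal GDP 2002 = 26.89·735 + 9.34·306 + 3.48·750 = 25232.19.
Real GDP 2012 (at 2002 prices) = 26.89·594 + 9.34·312 + 3.48·633 = 21089.58.
Real growth = 21089.58/25232.19 − 1 = -0.1642.

-16.42%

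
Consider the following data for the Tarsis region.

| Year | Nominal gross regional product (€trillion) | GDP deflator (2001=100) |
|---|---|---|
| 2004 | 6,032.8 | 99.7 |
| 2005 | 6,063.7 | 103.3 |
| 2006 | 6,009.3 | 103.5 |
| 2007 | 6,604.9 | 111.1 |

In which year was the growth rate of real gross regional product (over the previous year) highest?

2005: real = 6063.7/1.033 = 5869.99; growth vs 2004 (6050.95) = -2.99%.
2006: real = 6009.3/1.035 = 5806.09; growth vs 2005 (5869.99) = -1.09%.
2007: real = 6604.9/1.111 = 5945.00; growth vs 2006 (5806.09) = 2.39%.

2007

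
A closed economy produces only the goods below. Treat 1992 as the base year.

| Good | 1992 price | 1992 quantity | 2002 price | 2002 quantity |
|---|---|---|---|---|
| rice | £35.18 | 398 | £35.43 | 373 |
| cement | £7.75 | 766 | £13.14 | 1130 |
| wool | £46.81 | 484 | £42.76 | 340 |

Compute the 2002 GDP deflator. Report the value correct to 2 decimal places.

Nominal GDP 2002 = 35.43·373 + 13.14·1130 + 42.76·340 = 42601.99.
Real GDP 2002 (at 1992 prices) = 35.18·373 + 7.75·1130 + 46.81·340 = 37795.04.
Deflator = Nominal/Real × 100 = 42601.99/37795.04 × 100 = 112.718.

112.72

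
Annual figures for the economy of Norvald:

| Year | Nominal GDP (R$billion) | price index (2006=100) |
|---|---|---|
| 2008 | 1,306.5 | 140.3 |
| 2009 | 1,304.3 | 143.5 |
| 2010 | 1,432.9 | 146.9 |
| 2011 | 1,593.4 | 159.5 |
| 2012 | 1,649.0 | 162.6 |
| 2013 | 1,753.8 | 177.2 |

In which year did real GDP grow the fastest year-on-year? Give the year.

2010

2009: real = 1304.3/1.435 = 908.92; growth vs 2008 (931.22) = -2.39%.
2010: real = 1432.9/1.469 = 975.43; growth vs 2009 (908.92) = 7.32%.
2011: real = 1593.4/1.595 = 999.00; growth vs 2010 (975.43) = 2.42%.
2012: real = 1649.0/1.626 = 1014.15; growth vs 2011 (999.00) = 1.52%.
2013: real = 1753.8/1.772 = 989.73; growth vs 2012 (1014.15) = -2.41%.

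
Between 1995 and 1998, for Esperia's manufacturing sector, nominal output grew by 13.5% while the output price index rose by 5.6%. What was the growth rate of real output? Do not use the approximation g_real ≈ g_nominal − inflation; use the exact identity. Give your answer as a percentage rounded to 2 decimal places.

(1 + g_nom) = (1 + g_real)(1 + π), so g_real = 1.1350 / 1.0560 − 1 = 0.07481.

7.48%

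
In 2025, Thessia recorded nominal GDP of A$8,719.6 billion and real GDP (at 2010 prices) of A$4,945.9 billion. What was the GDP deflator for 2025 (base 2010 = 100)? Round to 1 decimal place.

GDP deflator = (Nominal / Real) × 100 = 8719.6 / 4945.9 × 100 = 176.30.

176.3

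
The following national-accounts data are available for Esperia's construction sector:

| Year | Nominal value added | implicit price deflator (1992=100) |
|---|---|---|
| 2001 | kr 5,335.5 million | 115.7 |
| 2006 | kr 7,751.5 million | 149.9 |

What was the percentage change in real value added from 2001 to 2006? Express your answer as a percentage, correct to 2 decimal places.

Real value added 2001 = 5335.5 / 1.157 = 4611.50.
Real value added 2006 = 7751.5 / 1.499 = 5171.11.
Real growth = 5171.11 / 4611.50 − 1 = 0.1214.

12.14%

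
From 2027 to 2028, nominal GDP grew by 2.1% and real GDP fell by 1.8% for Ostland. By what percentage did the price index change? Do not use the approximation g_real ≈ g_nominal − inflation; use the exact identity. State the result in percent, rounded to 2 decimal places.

3.97%

(1 + g_nom) = (1 + g_real)(1 + π), so π = 1.0210 / 0.9820 − 1 = 0.03971.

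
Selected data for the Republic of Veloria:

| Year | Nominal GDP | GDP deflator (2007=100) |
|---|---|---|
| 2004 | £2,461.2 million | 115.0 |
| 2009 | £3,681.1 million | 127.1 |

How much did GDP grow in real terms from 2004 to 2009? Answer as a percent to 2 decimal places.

Real GDP 2004 = 2461.2 / 1.150 = 2140.17.
Real GDP 2009 = 3681.1 / 1.271 = 2896.22.
Real growth = 2896.22 / 2140.17 − 1 = 0.3533.

35.33%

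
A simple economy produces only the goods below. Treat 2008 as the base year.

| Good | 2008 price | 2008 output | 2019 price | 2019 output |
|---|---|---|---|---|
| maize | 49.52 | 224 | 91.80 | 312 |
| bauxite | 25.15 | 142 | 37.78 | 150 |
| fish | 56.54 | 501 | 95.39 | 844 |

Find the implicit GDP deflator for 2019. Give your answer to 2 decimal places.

Nominal GDP 2019 = 91.80·312 + 37.78·150 + 95.39·844 = 114817.76.
Real GDP 2019 (at 2008 prices) = 49.52·312 + 25.15·150 + 56.54·844 = 66942.50.
Deflator = Nominal/Real × 100 = 114817.76/66942.50 × 100 = 171.517.

171.52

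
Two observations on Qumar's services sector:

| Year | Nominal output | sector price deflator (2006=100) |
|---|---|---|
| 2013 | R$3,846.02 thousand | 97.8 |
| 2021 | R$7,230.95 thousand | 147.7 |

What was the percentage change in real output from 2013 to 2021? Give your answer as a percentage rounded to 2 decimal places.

24.49%

Real output 2013 = 3846.02 / 0.978 = 3932.54.
Real output 2021 = 7230.95 / 1.477 = 4895.70.
Real growth = 4895.70 / 3932.54 − 1 = 0.2449.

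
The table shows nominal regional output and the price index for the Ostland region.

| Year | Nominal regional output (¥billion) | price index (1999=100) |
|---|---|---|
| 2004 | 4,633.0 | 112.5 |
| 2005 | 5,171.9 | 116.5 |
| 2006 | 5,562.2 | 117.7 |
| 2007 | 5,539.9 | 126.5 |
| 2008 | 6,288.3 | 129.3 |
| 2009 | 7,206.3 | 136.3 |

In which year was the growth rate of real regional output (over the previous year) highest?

2008

2005: real = 5171.9/1.165 = 4439.40; growth vs 2004 (4118.22) = 7.80%.
2006: real = 5562.2/1.177 = 4725.74; growth vs 2005 (4439.40) = 6.45%.
2007: real = 5539.9/1.265 = 4379.37; growth vs 2006 (4725.74) = -7.33%.
2008: real = 6288.3/1.293 = 4863.34; growth vs 2007 (4379.37) = 11.05%.
2009: real = 7206.3/1.363 = 5287.09; growth vs 2008 (4863.34) = 8.71%.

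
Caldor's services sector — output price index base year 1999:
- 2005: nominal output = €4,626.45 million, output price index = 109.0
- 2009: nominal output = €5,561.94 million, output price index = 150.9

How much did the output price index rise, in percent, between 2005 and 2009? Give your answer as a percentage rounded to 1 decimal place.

Price-level change = 150.9 / 109.0 − 1 = 0.3844.

38.4%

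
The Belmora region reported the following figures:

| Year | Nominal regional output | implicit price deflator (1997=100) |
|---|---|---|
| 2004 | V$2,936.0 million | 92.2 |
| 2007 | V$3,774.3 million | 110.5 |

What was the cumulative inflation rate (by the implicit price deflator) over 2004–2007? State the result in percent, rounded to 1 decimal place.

Price-level change = 110.5 / 92.2 − 1 = 0.1985.

19.8%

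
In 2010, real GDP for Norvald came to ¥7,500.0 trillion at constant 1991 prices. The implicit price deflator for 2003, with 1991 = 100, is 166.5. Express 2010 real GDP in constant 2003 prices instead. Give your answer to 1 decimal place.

¥12,487.5 trillion

Real GDP in 2003 prices = Real GDP in 1991 prices × (P_2003/P_1991) = 7500.0 × 1.665 = 12487.50.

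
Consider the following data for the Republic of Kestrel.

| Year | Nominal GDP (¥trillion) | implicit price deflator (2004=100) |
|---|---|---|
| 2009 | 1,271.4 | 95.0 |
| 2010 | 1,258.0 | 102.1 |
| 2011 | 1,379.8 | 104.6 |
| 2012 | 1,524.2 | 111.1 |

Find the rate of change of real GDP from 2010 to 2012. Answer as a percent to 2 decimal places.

Real GDP 2010 = 1258.0/1.021 = 1232.13.
Real GDP 2012 = 1524.2/1.111 = 1371.92.
Change = 1371.92/1232.13 − 1 = 0.1135.

11.35%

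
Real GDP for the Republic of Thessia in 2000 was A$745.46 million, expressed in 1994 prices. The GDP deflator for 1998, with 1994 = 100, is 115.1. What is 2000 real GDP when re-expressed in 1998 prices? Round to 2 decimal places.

A$858.02 million

Real GDP in 1998 prices = Real GDP in 1994 prices × (P_1998/P_1994) = 745.46 × 1.151 = 858.02.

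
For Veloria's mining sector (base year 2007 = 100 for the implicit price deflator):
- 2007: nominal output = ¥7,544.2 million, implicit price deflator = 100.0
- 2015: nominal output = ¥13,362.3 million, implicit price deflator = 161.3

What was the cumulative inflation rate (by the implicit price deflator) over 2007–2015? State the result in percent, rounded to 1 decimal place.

Price-level change = 161.3 / 100.0 − 1 = 0.6130.

61.3%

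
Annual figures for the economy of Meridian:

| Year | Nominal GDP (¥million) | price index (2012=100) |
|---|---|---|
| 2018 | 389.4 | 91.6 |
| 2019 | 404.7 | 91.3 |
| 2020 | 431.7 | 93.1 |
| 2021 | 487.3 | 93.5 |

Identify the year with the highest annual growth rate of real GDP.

2021

2019: real = 404.7/0.913 = 443.26; growth vs 2018 (425.11) = 4.27%.
2020: real = 431.7/0.931 = 463.69; growth vs 2019 (443.26) = 4.61%.
2021: real = 487.3/0.935 = 521.18; growth vs 2020 (463.69) = 12.40%.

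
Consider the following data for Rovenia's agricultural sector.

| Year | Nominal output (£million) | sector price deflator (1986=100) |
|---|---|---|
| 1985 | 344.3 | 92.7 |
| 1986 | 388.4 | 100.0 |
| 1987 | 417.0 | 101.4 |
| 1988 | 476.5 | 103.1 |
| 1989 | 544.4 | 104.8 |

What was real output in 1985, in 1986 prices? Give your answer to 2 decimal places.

Real output 1985 = 344.3 / 0.927 = 371.41.

£371.41 million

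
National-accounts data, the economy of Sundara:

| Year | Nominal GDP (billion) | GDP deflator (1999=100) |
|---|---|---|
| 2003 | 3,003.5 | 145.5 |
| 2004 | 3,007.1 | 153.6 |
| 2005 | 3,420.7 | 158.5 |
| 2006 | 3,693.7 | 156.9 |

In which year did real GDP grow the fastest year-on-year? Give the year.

2004: real = 3007.1/1.536 = 1957.75; growth vs 2003 (2064.26) = -5.16%.
2005: real = 3420.7/1.585 = 2158.17; growth vs 2004 (1957.75) = 10.24%.
2006: real = 3693.7/1.569 = 2354.17; growth vs 2005 (2158.17) = 9.08%.

2005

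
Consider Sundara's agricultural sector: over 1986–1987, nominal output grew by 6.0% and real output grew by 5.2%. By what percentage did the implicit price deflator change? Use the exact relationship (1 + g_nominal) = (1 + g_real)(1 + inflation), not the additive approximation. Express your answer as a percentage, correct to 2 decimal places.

0.76%

(1 + g_nom) = (1 + g_real)(1 + π), so π = 1.0600 / 1.0520 − 1 = 0.00760.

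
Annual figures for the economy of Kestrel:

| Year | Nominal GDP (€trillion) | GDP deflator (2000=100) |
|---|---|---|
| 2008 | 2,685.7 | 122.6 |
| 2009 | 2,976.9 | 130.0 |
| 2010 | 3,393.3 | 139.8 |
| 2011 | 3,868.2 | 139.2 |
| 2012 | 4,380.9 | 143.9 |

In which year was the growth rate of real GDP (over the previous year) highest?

2011

2009: real = 2976.9/1.300 = 2289.92; growth vs 2008 (2190.62) = 4.53%.
2010: real = 3393.3/1.398 = 2427.25; growth vs 2009 (2289.92) = 6.00%.
2011: real = 3868.2/1.392 = 2778.88; growth vs 2010 (2427.25) = 14.49%.
2012: real = 4380.9/1.439 = 3044.41; growth vs 2011 (2778.88) = 9.56%.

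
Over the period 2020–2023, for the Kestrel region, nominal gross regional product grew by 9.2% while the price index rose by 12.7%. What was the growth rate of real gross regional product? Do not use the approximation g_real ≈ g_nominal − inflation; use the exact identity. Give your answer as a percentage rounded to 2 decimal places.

(1 + g_nom) = (1 + g_real)(1 + π), so g_real = 1.0920 / 1.1270 − 1 = -0.03106.

-3.11%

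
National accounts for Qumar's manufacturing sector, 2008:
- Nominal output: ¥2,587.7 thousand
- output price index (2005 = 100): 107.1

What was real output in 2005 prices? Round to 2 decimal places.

¥2,416.15 thousand

Real output = Nominal / (output price index/100) = 2587.7 / 1.071 = 2416.15.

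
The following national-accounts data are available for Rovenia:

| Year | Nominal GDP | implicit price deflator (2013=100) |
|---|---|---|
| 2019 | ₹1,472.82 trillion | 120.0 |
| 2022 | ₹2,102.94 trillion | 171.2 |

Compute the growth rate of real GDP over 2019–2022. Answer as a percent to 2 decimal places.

Real GDP 2019 = 1472.82 / 1.200 = 1227.35.
Real GDP 2022 = 2102.94 / 1.712 = 1228.35.
Real growth = 1228.35 / 1227.35 − 1 = 0.0008.

0.08%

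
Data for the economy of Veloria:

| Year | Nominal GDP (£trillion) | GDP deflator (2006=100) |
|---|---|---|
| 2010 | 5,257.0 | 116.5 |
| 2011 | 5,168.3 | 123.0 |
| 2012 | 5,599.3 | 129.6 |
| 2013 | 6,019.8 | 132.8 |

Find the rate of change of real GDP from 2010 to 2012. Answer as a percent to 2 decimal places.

Real GDP 2010 = 5257.0/1.165 = 4512.45.
Real GDP 2012 = 5599.3/1.296 = 4320.45.
Change = 4320.45/4512.45 − 1 = -0.0425.

-4.25%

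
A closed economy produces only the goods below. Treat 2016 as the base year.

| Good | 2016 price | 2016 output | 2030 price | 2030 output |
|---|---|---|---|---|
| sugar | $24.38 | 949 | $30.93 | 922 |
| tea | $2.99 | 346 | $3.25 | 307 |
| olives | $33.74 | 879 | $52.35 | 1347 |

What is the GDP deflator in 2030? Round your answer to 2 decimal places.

Nominal GDP 2030 = 30.93·922 + 3.25·307 + 52.35·1347 = 100030.66.
Real GDP 2030 (at 2016 prices) = 24.38·922 + 2.99·307 + 33.74·1347 = 68844.07.
Deflator = Nominal/Real × 100 = 100030.66/68844.07 × 100 = 145.300.

145.30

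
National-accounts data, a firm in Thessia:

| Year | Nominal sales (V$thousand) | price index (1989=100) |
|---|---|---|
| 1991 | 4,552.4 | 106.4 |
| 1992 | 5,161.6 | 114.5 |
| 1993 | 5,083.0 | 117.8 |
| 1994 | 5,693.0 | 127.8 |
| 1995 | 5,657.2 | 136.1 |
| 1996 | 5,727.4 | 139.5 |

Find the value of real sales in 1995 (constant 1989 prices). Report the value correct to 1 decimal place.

Real sales 1995 = 5657.2 / 1.361 = 4156.65.

V$4,156.6 thousand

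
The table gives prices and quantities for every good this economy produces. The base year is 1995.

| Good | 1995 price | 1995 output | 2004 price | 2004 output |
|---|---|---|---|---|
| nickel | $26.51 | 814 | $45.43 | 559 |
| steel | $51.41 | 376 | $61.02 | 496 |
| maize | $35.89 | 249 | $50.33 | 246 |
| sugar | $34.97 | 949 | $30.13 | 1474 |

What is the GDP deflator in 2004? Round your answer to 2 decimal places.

Nominal GDP 2004 = 45.43·559 + 61.02·496 + 50.33·246 + 30.13·1474 = 112454.09.
Real GDP 2004 (at 1995 prices) = 26.51·559 + 51.41·496 + 35.89·246 + 34.97·1474 = 100693.17.
Deflator = Nominal/Real × 100 = 112454.09/100693.17 × 100 = 111.680.

111.68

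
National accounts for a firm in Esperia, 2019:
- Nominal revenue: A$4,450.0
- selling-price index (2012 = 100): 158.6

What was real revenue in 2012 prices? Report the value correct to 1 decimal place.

A$2,805.8

Real revenue = Nominal / (selling-price index/100) = 4450.0 / 1.586 = 2805.80.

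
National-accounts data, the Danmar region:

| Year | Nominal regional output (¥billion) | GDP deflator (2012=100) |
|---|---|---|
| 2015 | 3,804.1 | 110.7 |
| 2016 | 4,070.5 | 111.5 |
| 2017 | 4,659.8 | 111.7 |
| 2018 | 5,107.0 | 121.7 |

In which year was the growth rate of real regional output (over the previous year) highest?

2016: real = 4070.5/1.115 = 3650.67; growth vs 2015 (3436.40) = 6.24%.
2017: real = 4659.8/1.117 = 4171.71; growth vs 2016 (3650.67) = 14.27%.
2018: real = 5107.0/1.217 = 4196.38; growth vs 2017 (4171.71) = 0.59%.

2017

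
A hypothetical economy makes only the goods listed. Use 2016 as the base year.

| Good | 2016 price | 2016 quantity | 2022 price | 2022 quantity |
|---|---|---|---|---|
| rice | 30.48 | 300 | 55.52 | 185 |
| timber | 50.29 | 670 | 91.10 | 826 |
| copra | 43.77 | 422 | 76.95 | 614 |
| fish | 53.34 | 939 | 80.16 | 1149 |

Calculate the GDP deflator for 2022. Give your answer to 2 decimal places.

Nominal GDP 2022 = 55.52·185 + 91.10·826 + 76.95·614 + 80.16·1149 = 224870.94.
Real GDP 2022 (at 2016 prices) = 30.48·185 + 50.29·826 + 43.77·614 + 53.34·1149 = 135340.78.
Deflator = Nominal/Real × 100 = 224870.94/135340.78 × 100 = 166.152.

166.15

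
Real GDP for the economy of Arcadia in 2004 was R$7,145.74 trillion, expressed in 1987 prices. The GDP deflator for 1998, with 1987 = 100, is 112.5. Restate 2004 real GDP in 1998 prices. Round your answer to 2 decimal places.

Real GDP in 1998 prices = Real GDP in 1987 prices × (P_1998/P_1987) = 7145.74 × 1.125 = 8038.96.

R$8,038.96 trillion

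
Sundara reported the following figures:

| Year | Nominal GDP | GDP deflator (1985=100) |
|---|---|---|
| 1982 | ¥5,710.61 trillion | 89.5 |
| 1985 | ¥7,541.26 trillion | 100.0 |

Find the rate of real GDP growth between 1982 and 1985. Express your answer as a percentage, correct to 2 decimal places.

Real GDP 1982 = 5710.61 / 0.895 = 6380.57.
Real GDP 1985 = 7541.26 / 1.000 = 7541.26.
Real growth = 7541.26 / 6380.57 − 1 = 0.1819.

18.19%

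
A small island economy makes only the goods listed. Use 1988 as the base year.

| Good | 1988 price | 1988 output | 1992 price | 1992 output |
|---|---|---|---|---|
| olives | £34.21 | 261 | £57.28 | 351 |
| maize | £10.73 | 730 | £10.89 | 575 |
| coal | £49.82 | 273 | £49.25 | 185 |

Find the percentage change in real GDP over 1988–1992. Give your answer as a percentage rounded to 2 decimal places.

Real GDP 1988 = Nominal GDP 1988 = 34.21·261 + 10.73·730 + 49.82·273 = 30362.57.
Real GDP 1992 (at 1988 prices) = 34.21·351 + 10.73·575 + 49.82·185 = 27394.16.
Real growth = 27394.16/30362.57 − 1 = -0.0978.

-9.78%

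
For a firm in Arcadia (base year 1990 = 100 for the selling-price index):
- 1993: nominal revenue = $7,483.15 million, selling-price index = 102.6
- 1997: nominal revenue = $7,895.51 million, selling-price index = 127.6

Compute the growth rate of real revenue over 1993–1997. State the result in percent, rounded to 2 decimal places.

-15.16%

Deflate each year: 1993 → 7483.15/1.026 = 7293.52; 1997 → 7895.51/1.276 = 6187.70.
So real revenue changed by 6187.70/7293.52 − 1 = -0.1516, i.e. -15.16%.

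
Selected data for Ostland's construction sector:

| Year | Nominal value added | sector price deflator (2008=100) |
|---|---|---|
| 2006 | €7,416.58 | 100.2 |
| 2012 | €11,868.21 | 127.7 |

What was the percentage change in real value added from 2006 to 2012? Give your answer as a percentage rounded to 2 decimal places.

Deflate each year: 2006 → 7416.58/1.002 = 7401.78; 2012 → 11868.21/1.277 = 9293.82.
So real value added changed by 9293.82/7401.78 − 1 = 0.2556, i.e. 25.56%.

25.56%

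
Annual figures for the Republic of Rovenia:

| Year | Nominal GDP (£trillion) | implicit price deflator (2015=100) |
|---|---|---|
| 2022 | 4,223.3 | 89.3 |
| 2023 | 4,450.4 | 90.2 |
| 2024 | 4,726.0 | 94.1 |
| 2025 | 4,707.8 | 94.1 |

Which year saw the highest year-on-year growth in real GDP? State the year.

2023

2023: real = 4450.4/0.902 = 4933.92; growth vs 2022 (4729.34) = 4.33%.
2024: real = 4726.0/0.941 = 5022.32; growth vs 2023 (4933.92) = 1.79%.
2025: real = 4707.8/0.941 = 5002.98; growth vs 2024 (5022.32) = -0.39%.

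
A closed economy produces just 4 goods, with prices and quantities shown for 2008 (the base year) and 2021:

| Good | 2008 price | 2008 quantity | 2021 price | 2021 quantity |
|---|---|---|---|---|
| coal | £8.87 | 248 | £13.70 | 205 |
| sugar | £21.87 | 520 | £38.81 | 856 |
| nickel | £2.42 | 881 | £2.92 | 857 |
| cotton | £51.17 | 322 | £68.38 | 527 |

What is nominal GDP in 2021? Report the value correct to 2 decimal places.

Nominal GDP 2021 = Σ (p_2021 × q_2021) = 13.70·205 + 38.81·856 + 2.92·857 + 68.38·527 = 74568.56.

£74568.56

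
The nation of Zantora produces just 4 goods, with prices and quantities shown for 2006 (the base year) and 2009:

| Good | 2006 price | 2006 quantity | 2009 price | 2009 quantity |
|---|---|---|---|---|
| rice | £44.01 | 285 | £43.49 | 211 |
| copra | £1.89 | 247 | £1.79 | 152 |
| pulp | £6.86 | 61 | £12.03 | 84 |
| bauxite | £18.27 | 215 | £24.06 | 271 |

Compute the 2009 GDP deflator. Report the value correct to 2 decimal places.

Nominal GDP 2009 = 43.49·211 + 1.79·152 + 12.03·84 + 24.06·271 = 16979.25.
Real GDP 2009 (at 2006 prices) = 44.01·211 + 1.89·152 + 6.86·84 + 18.27·271 = 15100.80.
Deflator = Nominal/Real × 100 = 16979.25/15100.80 × 100 = 112.439.

112.44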